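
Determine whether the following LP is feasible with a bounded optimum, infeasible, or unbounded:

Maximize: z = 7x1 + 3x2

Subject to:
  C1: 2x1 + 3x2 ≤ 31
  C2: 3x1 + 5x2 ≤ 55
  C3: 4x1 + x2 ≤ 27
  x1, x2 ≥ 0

Feasible with a bounded optimal solution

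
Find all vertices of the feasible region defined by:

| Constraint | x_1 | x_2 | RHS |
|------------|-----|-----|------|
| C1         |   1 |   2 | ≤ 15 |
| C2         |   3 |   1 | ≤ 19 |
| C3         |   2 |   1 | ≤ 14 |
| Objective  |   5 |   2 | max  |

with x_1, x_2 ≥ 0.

(0, 0), (6.333, 0), (5, 4), (4.333, 5.333), (0, 7.5)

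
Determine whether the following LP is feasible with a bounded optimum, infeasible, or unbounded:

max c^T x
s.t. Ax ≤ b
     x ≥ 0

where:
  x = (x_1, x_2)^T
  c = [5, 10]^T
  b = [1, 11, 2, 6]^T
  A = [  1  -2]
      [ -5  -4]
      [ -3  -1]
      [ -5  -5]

Unbounded (objective can increase without bound)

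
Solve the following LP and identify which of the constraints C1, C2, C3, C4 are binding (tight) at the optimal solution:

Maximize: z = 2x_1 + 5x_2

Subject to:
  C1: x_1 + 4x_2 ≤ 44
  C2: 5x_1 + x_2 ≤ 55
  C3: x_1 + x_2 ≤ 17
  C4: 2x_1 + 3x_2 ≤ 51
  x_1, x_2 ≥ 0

At x_1 = 8, x_2 = 9, compute slack b - a·x for each constraint:
  C1: 44 − 44 = 0  (binding)
  C2: 55 − 49 = 6  (slack)
  C3: 17 − 17 = 0  (binding)
  C4: 51 − 43 = 8  (slack)

Optimal: x_1 = 8, x_2 = 9
Binding: C1, C3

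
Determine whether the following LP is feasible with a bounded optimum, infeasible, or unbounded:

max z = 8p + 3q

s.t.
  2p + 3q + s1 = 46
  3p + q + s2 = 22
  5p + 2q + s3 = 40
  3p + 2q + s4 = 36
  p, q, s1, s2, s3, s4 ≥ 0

Feasible with a bounded optimal solution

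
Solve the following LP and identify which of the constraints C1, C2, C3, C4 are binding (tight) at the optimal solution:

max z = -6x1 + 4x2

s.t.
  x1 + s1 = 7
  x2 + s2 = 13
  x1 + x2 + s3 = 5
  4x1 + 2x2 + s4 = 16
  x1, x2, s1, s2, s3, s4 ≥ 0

At x1 = 0, x2 = 5, compute slack b - a·x for each constraint:
  C1: 7 − 0 = 7  (slack)
  C2: 13 − 5 = 8  (slack)
  C3: 5 − 5 = 0  (binding)
  C4: 16 − 10 = 6  (slack)

Optimal: x1 = 0, x2 = 5
Binding: C3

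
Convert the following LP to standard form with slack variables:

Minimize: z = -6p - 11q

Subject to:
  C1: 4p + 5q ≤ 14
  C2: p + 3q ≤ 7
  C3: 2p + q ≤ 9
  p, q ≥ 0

min z = -6p - 11q

s.t.
  4p + 5q + s1 = 14
  p + 3q + s2 = 7
  2p + q + s3 = 9
  p, q, s1, s2, s3 ≥ 0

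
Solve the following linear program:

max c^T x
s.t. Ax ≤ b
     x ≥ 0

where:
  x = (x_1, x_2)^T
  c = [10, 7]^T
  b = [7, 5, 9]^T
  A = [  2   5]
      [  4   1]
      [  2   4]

Evaluate the objective at each vertex of the feasible region:
  z(0, 0) = 0
  z(1.25, 0) = 12.5
  z(1, 1) = 17  ←
  z(0, 1.4) = 9.8
The maximum is at x_1 = 1, x_2 = 1.

x_1 = 1, x_2 = 1, z = 17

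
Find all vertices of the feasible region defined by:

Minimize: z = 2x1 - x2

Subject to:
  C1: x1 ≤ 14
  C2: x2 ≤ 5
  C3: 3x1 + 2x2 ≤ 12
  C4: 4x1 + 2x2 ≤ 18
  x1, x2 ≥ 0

(0, 0), (4, 0), (0.6667, 5), (0, 5)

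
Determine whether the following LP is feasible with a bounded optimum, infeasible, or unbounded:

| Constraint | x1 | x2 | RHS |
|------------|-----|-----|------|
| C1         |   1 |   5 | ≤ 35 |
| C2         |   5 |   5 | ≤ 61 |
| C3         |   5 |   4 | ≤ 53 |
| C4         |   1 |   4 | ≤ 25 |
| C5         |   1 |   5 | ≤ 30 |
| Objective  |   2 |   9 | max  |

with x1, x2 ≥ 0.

Feasible with a bounded optimal solution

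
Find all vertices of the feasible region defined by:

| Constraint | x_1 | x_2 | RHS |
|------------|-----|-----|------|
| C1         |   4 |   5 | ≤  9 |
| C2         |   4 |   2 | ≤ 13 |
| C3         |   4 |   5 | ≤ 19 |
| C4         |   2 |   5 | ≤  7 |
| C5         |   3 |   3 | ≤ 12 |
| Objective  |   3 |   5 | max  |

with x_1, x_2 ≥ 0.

(0, 0), (2.25, 0), (1, 1), (0, 1.4)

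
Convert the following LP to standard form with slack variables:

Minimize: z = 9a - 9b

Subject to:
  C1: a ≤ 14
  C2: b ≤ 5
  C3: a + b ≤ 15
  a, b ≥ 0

min z = 9a - 9b

s.t.
  a + s1 = 14
  b + s2 = 5
  a + b + s3 = 15
  a, b, s1, s2, s3 ≥ 0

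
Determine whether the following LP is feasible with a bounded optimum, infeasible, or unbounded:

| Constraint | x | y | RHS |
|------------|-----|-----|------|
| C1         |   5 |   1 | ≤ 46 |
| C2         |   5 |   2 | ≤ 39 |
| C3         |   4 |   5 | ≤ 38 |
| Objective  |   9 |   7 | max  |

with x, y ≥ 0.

Feasible with a bounded optimal solution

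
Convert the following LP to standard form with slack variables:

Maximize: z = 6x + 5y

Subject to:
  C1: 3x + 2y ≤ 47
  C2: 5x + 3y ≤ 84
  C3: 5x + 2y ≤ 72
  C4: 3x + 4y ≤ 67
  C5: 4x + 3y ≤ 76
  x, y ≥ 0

max z = 6x + 5y

s.t.
  3x + 2y + s1 = 47
  5x + 3y + s2 = 84
  5x + 2y + s3 = 72
  3x + 4y + s4 = 67
  4x + 3y + s5 = 76
  x, y, s1, s2, s3, s4, s5 ≥ 0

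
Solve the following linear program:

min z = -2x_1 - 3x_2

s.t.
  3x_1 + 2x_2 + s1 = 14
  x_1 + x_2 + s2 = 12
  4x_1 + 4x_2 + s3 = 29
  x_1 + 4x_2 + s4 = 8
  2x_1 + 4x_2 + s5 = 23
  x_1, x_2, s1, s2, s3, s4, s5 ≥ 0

Evaluate the objective at each vertex of the feasible region:
  z(0, 0) = 0
  z(4.667, 0) = -9.333
  z(4, 1) = -11  ←
  z(0, 2) = -6
The minimum is at x_1 = 4, x_2 = 1.

x_1 = 4, x_2 = 1, z = -11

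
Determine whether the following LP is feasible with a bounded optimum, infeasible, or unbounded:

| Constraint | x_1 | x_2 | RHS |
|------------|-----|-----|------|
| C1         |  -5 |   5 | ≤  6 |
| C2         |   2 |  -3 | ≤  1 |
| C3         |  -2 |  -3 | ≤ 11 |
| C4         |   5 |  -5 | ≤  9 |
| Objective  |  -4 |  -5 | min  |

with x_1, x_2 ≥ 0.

Unbounded (objective can decrease without bound)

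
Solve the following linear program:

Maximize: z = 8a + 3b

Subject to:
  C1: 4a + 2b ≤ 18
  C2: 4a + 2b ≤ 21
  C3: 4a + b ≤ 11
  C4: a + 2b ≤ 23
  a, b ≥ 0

Evaluate the objective at each vertex of the feasible region:
  z(0, 0) = 0
  z(2.75, 0) = 22
  z(1, 7) = 29  ←
  z(0, 9) = 27
The maximum is at a = 1, b = 7.

a = 1, b = 7, z = 29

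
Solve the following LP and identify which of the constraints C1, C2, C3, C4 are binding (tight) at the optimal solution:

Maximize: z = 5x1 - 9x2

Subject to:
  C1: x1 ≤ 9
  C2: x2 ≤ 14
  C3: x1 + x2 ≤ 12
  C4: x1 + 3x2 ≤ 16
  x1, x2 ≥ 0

At x1 = 9, x2 = 0, compute slack b - a·x for each constraint:
  C1: 9 − 9 = 0  (binding)
  C2: 14 − 0 = 14  (slack)
  C3: 12 − 9 = 3  (slack)
  C4: 16 − 9 = 7  (slack)

Optimal: x1 = 9, x2 = 0
Binding: C1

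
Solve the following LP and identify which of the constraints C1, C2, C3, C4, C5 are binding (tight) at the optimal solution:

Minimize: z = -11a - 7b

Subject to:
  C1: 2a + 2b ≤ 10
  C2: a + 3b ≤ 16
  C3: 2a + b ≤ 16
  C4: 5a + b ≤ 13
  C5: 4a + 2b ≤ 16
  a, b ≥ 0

At a = 2, b = 3, compute slack b - a·x for each constraint:
  C1: 10 − 10 = 0  (binding)
  C2: 16 − 11 = 5  (slack)
  C3: 16 − 7 = 9  (slack)
  C4: 13 − 13 = 0  (binding)
  C5: 16 − 14 = 2  (slack)

Optimal: a = 2, b = 3
Binding: C1, C4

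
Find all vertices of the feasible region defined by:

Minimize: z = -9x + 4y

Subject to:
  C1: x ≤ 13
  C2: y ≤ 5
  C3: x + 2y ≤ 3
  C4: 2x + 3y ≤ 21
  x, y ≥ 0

(0, 0), (3, 0), (0, 1.5)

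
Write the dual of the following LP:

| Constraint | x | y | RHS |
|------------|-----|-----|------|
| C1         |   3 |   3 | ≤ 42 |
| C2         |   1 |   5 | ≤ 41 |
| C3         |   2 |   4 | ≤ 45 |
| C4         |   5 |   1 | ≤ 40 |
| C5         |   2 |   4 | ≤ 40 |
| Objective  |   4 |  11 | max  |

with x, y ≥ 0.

Primal max cᵀx s.t. Ax ≤ b, x ≥ 0  →  Dual min bᵀy s.t. Aᵀy ≥ c, y ≥ 0.

Minimize: z = 42y1 + 41y2 + 45y3 + 40y4 + 40y5

Subject to:
  3y1 + y2 + 2y3 + 5y4 + 2y5 ≥ 4
  3y1 + 5y2 + 4y3 + y4 + 4y5 ≥ 11
  y1, y2, y3, y4, y5 ≥ 0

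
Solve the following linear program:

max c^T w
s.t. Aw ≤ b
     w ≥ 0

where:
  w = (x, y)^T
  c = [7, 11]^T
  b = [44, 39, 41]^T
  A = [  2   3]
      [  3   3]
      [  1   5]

Evaluate the objective at each vertex of the feasible region:
  z(0, 0) = 0
  z(13, 0) = 91
  z(6, 7) = 119  ←
  z(0, 8.2) = 90.2
The maximum is at x = 6, y = 7.

x = 6, y = 7, z = 119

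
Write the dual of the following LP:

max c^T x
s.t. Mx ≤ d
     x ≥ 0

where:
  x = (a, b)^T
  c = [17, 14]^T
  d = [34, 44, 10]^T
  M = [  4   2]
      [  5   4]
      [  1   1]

Primal max cᵀx s.t. Ax ≤ b, x ≥ 0  →  Dual min bᵀy s.t. Aᵀy ≥ c, y ≥ 0.

Minimize: z = 34y1 + 44y2 + 10y3

Subject to:
  4y1 + 5y2 + y3 ≥ 17
  2y1 + 4y2 + y3 ≥ 14
  y1, y2, y3 ≥ 0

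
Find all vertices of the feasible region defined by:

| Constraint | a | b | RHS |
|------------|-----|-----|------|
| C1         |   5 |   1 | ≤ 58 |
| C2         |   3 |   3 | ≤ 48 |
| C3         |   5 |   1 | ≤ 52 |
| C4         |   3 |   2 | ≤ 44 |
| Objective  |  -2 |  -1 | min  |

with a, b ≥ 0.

(0, 0), (10.4, 0), (9, 7), (0, 16)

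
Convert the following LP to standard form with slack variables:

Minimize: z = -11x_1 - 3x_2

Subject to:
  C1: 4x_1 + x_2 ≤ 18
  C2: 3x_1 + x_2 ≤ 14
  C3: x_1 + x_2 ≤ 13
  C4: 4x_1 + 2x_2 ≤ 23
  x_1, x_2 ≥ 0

min z = -11x_1 - 3x_2

s.t.
  4x_1 + x_2 + s1 = 18
  3x_1 + x_2 + s2 = 14
  x_1 + x_2 + s3 = 13
  4x_1 + 2x_2 + s4 = 23
  x_1, x_2, s1, s2, s3, s4 ≥ 0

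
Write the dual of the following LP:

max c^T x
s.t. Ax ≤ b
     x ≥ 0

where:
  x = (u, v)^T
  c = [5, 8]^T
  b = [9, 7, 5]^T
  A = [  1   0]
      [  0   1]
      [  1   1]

Primal max cᵀx s.t. Ax ≤ b, x ≥ 0  →  Dual min bᵀy s.t. Aᵀy ≥ c, y ≥ 0.

Minimize: z = 9y1 + 7y2 + 5y3

Subject to:
  y1 + y3 ≥ 5
  y2 + y3 ≥ 8
  y1, y2, y3 ≥ 0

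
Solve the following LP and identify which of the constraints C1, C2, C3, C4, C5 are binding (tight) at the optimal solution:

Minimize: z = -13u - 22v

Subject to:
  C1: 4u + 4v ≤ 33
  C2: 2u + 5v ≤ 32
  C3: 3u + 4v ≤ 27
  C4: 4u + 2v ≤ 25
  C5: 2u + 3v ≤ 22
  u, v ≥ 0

At u = 1, v = 6, compute slack b - a·x for each constraint:
  C1: 33 − 28 = 5  (slack)
  C2: 32 − 32 = 0  (binding)
  C3: 27 − 27 = 0  (binding)
  C4: 25 − 16 = 9  (slack)
  C5: 22 − 20 = 2  (slack)

Optimal: u = 1, v = 6
Binding: C2, C3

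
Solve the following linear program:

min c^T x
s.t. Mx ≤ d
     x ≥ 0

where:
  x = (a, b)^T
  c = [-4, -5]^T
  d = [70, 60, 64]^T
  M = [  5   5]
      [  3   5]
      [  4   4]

Evaluate the objective at each vertex of the feasible region:
  z(0, 0) = 0
  z(14, 0) = -56
  z(5, 9) = -65  ←
  z(0, 12) = -60
The minimum is at a = 5, b = 9.

a = 5, b = 9, z = -65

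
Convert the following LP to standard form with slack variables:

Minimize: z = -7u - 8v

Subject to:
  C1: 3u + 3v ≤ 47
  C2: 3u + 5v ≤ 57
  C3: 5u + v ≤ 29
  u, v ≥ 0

min z = -7u - 8v

s.t.
  3u + 3v + s1 = 47
  3u + 5v + s2 = 57
  5u + v + s3 = 29
  u, v, s1, s2, s3 ≥ 0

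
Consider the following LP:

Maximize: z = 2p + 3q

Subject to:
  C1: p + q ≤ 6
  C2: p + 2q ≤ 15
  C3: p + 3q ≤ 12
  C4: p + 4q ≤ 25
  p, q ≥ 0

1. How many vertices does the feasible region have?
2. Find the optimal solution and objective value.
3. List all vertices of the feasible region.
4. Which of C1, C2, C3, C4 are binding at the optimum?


1. 4
2. p = 3, q = 3, z = 15
3. (0, 0), (6, 0), (3, 3), (0, 4)
4. C1, C3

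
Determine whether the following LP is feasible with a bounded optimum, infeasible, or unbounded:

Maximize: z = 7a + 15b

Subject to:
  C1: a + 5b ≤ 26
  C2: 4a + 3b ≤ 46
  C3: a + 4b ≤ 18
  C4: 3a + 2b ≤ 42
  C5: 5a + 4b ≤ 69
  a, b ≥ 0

Feasible with a bounded optimal solution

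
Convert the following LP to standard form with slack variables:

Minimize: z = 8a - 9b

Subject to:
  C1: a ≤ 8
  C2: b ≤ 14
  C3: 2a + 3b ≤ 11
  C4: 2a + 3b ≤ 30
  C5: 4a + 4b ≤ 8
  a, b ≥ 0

min z = 8a - 9b

s.t.
  a + s1 = 8
  b + s2 = 14
  2a + 3b + s3 = 11
  2a + 3b + s4 = 30
  4a + 4b + s5 = 8
  a, b, s1, s2, s3, s4, s5 ≥ 0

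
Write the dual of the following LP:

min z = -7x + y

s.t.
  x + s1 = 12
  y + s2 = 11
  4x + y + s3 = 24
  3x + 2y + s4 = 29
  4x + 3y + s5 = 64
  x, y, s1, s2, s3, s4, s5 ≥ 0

Primal min cᵀx s.t. Ax ≤ b, x ≥ 0  →  Dual max −bᵀy s.t. Aᵀy ≥ −c, y ≥ 0.

Maximize: z = -12y1 - 11y2 - 24y3 - 29y4 - 64y5

Subject to:
  y1 + 4y3 + 3y4 + 4y5 ≥ 7
  y2 + y3 + 2y4 + 3y5 ≥ -1
  y1, y2, y3, y4, y5 ≥ 0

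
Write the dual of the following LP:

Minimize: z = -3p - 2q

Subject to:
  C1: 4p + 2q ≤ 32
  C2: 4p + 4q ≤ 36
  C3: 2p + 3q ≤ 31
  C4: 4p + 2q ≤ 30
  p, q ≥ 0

Primal min cᵀx s.t. Ax ≤ b, x ≥ 0  →  Dual max −bᵀy s.t. Aᵀy ≥ −c, y ≥ 0.

Maximize: z = -32y1 - 36y2 - 31y3 - 30y4

Subject to:
  4y1 + 4y2 + 2y3 + 4y4 ≥ 3
  2y1 + 4y2 + 3y3 + 2y4 ≥ 2
  y1, y2, y3, y4 ≥ 0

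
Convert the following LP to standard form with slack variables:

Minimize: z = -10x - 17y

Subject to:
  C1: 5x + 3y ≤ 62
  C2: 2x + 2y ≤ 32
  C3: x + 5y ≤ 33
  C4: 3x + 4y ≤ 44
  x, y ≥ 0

min z = -10x - 17y

s.t.
  5x + 3y + s1 = 62
  2x + 2y + s2 = 32
  x + 5y + s3 = 33
  3x + 4y + s4 = 44
  x, y, s1, s2, s3, s4 ≥ 0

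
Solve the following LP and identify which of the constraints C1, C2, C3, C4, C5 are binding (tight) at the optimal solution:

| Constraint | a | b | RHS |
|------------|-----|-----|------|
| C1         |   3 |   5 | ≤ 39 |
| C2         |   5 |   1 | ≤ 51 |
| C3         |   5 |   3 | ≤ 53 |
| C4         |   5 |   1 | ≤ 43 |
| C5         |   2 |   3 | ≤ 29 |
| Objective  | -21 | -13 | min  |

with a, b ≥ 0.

At a = 8, b = 3, compute slack b - a·x for each constraint:
  C1: 39 − 39 = 0  (binding)
  C2: 51 − 43 = 8  (slack)
  C3: 53 − 49 = 4  (slack)
  C4: 43 − 43 = 0  (binding)
  C5: 29 − 25 = 4  (slack)

Optimal: a = 8, b = 3
Binding: C1, C4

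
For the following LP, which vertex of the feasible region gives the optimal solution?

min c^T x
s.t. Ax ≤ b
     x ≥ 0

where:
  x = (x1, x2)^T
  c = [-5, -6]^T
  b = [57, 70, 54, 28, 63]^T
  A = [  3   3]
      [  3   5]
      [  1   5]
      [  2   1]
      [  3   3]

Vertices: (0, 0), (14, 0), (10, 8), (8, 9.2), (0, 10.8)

Evaluate the objective at each vertex of the feasible region:
  z(0, 0) = 0
  z(14, 0) = -70
  z(10, 8) = -98  ←
  z(8, 9.2) = -95.2
  z(0, 10.8) = -64.8
The minimum is at x1 = 10, x2 = 8.

(10, 8)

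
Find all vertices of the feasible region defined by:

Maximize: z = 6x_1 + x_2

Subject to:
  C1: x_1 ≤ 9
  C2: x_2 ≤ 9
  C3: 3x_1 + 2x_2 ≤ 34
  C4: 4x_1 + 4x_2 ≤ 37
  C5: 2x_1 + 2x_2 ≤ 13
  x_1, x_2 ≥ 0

(0, 0), (6.5, 0), (0, 6.5)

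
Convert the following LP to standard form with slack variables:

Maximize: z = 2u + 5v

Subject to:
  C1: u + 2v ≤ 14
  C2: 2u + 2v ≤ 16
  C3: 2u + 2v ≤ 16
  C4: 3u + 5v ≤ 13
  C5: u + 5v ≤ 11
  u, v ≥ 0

max z = 2u + 5v

s.t.
  u + 2v + s1 = 14
  2u + 2v + s2 = 16
  2u + 2v + s3 = 16
  3u + 5v + s4 = 13
  u + 5v + s5 = 11
  u, v, s1, s2, s3, s4, s5 ≥ 0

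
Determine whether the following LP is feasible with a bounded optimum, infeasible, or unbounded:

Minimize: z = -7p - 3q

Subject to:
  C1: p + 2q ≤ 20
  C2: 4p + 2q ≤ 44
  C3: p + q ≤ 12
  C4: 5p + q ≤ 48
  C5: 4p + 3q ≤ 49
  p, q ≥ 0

Feasible with a bounded optimal solution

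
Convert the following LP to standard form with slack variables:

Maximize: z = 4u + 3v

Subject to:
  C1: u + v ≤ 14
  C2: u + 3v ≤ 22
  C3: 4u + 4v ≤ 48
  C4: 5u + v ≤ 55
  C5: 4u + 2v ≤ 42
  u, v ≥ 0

max z = 4u + 3v

s.t.
  u + v + s1 = 14
  u + 3v + s2 = 22
  4u + 4v + s3 = 48
  5u + v + s4 = 55
  4u + 2v + s5 = 42
  u, v, s1, s2, s3, s4, s5 ≥ 0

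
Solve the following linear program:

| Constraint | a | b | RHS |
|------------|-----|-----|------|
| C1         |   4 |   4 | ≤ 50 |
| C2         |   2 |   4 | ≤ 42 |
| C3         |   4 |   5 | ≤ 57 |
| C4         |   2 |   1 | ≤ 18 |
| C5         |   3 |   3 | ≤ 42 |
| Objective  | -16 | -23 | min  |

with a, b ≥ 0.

Evaluate the objective at each vertex of the feasible region:
  z(0, 0) = 0
  z(9, 0) = -144
  z(5.5, 7) = -249
  z(3, 9) = -255  ←
  z(0, 10.5) = -241.5
The minimum is at a = 3, b = 9.

a = 3, b = 9, z = -255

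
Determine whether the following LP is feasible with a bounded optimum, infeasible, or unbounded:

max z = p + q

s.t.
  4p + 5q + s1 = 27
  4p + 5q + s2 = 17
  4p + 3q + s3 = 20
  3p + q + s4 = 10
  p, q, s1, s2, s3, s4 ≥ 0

Feasible with a bounded optimal solution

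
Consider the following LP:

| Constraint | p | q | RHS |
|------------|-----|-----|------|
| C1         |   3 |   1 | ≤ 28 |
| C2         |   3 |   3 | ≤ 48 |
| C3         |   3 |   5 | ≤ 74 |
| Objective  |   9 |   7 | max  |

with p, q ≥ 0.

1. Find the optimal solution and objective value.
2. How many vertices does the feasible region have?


1. p = 6, q = 10, z = 124
2. 5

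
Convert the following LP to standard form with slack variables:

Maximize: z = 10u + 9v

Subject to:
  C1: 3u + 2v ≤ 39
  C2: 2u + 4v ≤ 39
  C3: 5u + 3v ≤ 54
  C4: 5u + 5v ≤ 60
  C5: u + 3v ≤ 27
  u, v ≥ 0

max z = 10u + 9v

s.t.
  3u + 2v + s1 = 39
  2u + 4v + s2 = 39
  5u + 3v + s3 = 54
  5u + 5v + s4 = 60
  u + 3v + s5 = 27
  u, v, s1, s2, s3, s4, s5 ≥ 0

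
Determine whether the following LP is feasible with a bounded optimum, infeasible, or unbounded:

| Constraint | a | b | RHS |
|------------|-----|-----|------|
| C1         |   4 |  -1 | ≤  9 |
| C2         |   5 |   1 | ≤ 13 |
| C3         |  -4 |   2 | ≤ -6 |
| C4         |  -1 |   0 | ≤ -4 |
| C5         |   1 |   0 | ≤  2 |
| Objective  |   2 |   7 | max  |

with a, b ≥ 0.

Infeasible (no feasible solution exists)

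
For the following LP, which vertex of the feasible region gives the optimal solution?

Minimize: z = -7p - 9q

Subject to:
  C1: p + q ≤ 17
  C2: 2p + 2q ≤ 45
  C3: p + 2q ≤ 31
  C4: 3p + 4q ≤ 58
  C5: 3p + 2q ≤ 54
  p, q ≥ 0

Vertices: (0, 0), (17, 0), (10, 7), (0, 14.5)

Evaluate the objective at each vertex of the feasible region:
  z(0, 0) = 0
  z(17, 0) = -119
  z(10, 7) = -133  ←
  z(0, 14.5) = -130.5
The minimum is at p = 10, q = 7.

(10, 7)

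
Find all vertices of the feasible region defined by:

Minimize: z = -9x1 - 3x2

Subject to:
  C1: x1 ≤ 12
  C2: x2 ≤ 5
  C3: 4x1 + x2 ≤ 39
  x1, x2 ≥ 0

(0, 0), (9.75, 0), (8.5, 5), (0, 5)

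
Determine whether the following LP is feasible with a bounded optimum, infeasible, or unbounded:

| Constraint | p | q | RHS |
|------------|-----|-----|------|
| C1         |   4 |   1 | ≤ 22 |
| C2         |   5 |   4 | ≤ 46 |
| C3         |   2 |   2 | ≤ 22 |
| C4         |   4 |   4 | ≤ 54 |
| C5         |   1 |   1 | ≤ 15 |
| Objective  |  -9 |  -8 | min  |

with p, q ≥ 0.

Feasible with a bounded optimal solution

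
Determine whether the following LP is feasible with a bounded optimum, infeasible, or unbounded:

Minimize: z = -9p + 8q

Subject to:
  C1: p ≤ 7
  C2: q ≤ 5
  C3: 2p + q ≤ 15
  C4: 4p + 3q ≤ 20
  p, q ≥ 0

Feasible with a bounded optimal solution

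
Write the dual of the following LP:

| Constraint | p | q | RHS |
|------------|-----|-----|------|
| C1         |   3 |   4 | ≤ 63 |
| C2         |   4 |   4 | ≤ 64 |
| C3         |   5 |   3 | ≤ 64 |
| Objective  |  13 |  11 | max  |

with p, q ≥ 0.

Primal max cᵀx s.t. Ax ≤ b, x ≥ 0  →  Dual min bᵀy s.t. Aᵀy ≥ c, y ≥ 0.

Minimize: z = 63y1 + 64y2 + 64y3

Subject to:
  3y1 + 4y2 + 5y3 ≥ 13
  4y1 + 4y2 + 3y3 ≥ 11
  y1, y2, y3 ≥ 0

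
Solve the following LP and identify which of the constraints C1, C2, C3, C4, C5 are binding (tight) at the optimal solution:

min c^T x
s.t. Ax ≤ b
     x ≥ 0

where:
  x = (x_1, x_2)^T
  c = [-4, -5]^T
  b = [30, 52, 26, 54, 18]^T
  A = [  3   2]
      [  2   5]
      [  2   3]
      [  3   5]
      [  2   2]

At x_1 = 1, x_2 = 8, compute slack b - a·x for each constraint:
  C1: 30 − 19 = 11  (slack)
  C2: 52 − 42 = 10  (slack)
  C3: 26 − 26 = 0  (binding)
  C4: 54 − 43 = 11  (slack)
  C5: 18 − 18 = 0  (binding)

Optimal: x_1 = 1, x_2 = 8
Binding: C3, C5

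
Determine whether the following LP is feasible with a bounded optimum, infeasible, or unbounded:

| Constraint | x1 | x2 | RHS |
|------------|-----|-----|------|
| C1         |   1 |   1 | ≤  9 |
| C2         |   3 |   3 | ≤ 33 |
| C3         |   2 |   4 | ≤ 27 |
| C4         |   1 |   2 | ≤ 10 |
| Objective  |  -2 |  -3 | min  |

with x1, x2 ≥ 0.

Feasible with a bounded optimal solution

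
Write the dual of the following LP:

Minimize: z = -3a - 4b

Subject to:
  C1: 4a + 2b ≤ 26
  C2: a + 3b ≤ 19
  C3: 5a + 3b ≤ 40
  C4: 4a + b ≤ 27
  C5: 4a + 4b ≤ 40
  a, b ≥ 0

Primal min cᵀx s.t. Ax ≤ b, x ≥ 0  →  Dual max −bᵀy s.t. Aᵀy ≥ −c, y ≥ 0.

Maximize: z = -26y1 - 19y2 - 40y3 - 27y4 - 40y5

Subject to:
  4y1 + y2 + 5y3 + 4y4 + 4y5 ≥ 3
  2y1 + 3y2 + 3y3 + y4 + 4y5 ≥ 4
  y1, y2, y3, y4, y5 ≥ 0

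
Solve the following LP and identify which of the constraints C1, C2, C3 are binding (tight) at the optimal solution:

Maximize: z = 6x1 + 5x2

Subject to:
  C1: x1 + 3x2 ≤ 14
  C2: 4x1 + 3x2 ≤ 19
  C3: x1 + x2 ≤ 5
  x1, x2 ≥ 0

At x1 = 4, x2 = 1, compute slack b - a·x for each constraint:
  C1: 14 − 7 = 7  (slack)
  C2: 19 − 19 = 0  (binding)
  C3: 5 − 5 = 0  (binding)

Optimal: x1 = 4, x2 = 1
Binding: C2, C3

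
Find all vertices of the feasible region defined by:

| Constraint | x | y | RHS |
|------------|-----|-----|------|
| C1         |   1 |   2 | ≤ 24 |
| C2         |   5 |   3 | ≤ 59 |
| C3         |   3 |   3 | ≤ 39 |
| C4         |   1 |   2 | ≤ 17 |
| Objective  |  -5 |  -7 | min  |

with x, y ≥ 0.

(0, 0), (11.8, 0), (10, 3), (9, 4), (0, 8.5)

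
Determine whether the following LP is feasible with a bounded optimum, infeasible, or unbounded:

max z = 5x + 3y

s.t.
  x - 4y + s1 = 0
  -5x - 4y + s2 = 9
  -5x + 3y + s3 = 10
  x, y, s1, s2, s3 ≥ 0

Unbounded (objective can increase without bound)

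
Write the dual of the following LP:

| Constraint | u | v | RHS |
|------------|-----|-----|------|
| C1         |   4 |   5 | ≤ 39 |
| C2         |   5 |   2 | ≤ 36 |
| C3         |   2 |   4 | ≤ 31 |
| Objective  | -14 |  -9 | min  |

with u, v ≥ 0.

Primal min cᵀx s.t. Ax ≤ b, x ≥ 0  →  Dual max −bᵀy s.t. Aᵀy ≥ −c, y ≥ 0.

Maximize: z = -39y1 - 36y2 - 31y3

Subject to:
  4y1 + 5y2 + 2y3 ≥ 14
  5y1 + 2y2 + 4y3 ≥ 9
  y1, y2, y3 ≥ 0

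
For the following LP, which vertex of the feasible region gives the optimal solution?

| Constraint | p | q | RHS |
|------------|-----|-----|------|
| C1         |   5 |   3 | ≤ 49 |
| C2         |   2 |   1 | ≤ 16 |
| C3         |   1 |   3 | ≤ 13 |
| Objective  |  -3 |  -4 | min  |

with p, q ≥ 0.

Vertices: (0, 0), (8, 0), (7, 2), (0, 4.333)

Evaluate the objective at each vertex of the feasible region:
  z(0, 0) = 0
  z(8, 0) = -24
  z(7, 2) = -29  ←
  z(0, 4.333) = -17.33
The minimum is at p = 7, q = 2.

(7, 2)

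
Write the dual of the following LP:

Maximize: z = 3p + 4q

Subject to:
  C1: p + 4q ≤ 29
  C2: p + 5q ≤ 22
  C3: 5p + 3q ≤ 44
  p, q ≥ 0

Primal max cᵀx s.t. Ax ≤ b, x ≥ 0  →  Dual min bᵀy s.t. Aᵀy ≥ c, y ≥ 0.

Minimize: z = 29y1 + 22y2 + 44y3

Subject to:
  y1 + y2 + 5y3 ≥ 3
  4y1 + 5y2 + 3y3 ≥ 4
  y1, y2, y3 ≥ 0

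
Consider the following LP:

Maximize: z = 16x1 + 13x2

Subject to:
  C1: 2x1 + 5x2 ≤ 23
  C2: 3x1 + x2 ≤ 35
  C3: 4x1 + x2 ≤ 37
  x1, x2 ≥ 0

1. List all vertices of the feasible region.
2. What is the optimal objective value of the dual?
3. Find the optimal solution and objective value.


1. (0, 0), (9.25, 0), (9, 1), (0, 4.6)
2. 157
3. x1 = 9, x2 = 1, z = 157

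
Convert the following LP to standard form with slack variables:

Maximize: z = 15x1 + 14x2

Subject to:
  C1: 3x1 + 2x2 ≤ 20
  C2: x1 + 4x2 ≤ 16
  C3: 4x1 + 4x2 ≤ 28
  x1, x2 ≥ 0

max z = 15x1 + 14x2

s.t.
  3x1 + 2x2 + s1 = 20
  x1 + 4x2 + s2 = 16
  4x1 + 4x2 + s3 = 28
  x1, x2, s1, s2, s3 ≥ 0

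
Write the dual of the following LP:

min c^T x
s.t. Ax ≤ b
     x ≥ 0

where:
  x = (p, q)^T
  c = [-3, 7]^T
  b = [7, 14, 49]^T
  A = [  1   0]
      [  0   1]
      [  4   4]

Primal min cᵀx s.t. Ax ≤ b, x ≥ 0  →  Dual max −bᵀy s.t. Aᵀy ≥ −c, y ≥ 0.

Maximize: z = -7y1 - 14y2 - 49y3

Subject to:
  y1 + 4y3 ≥ 3
  y2 + 4y3 ≥ -7
  y1, y2, y3 ≥ 0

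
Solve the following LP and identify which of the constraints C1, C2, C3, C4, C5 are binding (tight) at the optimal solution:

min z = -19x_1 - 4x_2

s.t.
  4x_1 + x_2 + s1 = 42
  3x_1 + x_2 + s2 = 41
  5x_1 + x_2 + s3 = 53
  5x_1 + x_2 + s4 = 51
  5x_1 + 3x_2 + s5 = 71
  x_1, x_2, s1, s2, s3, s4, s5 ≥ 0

At x_1 = 9, x_2 = 6, compute slack b - a·x for each constraint:
  C1: 42 − 42 = 0  (binding)
  C2: 41 − 33 = 8  (slack)
  C3: 53 − 51 = 2  (slack)
  C4: 51 − 51 = 0  (binding)
  C5: 71 − 63 = 8  (slack)

Optimal: x_1 = 9, x_2 = 6
Binding: C1, C4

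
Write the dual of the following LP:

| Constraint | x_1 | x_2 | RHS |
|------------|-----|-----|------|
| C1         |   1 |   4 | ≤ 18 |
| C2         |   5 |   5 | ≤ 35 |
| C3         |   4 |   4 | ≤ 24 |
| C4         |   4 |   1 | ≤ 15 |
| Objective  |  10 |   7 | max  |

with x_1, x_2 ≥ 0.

Primal max cᵀx s.t. Ax ≤ b, x ≥ 0  →  Dual min bᵀy s.t. Aᵀy ≥ c, y ≥ 0.

Minimize: z = 18y1 + 35y2 + 24y3 + 15y4

Subject to:
  y1 + 5y2 + 4y3 + 4y4 ≥ 10
  4y1 + 5y2 + 4y3 + y4 ≥ 7
  y1, y2, y3, y4 ≥ 0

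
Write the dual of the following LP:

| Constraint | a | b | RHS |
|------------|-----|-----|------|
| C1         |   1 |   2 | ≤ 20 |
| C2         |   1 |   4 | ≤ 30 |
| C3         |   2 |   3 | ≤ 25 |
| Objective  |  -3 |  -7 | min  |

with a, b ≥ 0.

Primal min cᵀx s.t. Ax ≤ b, x ≥ 0  →  Dual max −bᵀy s.t. Aᵀy ≥ −c, y ≥ 0.

Maximize: z = -20y1 - 30y2 - 25y3

Subject to:
  y1 + y2 + 2y3 ≥ 3
  2y1 + 4y2 + 3y3 ≥ 7
  y1, y2, y3 ≥ 0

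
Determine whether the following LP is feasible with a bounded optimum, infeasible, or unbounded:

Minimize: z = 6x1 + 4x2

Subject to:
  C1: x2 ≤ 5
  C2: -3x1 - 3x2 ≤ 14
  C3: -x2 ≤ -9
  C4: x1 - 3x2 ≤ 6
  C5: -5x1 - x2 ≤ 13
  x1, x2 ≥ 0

Infeasible (no feasible solution exists)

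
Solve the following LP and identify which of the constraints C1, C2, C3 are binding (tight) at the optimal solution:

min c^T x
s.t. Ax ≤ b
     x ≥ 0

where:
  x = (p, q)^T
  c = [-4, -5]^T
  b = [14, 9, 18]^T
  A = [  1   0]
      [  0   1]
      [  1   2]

At p = 14, q = 2, compute slack b - a·x for each constraint:
  C1: 14 − 14 = 0  (binding)
  C2: 9 − 2 = 7  (slack)
  C3: 18 − 18 = 0  (binding)

Optimal: p = 14, q = 2
Binding: C1, C3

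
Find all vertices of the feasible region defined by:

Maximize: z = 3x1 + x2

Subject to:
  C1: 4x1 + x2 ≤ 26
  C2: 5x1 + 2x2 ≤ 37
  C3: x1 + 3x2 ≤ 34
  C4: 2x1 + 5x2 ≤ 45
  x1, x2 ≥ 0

(0, 0), (6.5, 0), (5, 6), (4.524, 7.19), (0, 9)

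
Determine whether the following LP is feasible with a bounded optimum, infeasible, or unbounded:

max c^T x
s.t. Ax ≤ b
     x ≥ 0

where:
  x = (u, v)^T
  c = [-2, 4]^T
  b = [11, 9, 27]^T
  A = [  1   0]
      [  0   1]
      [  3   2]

Feasible with a bounded optimal solution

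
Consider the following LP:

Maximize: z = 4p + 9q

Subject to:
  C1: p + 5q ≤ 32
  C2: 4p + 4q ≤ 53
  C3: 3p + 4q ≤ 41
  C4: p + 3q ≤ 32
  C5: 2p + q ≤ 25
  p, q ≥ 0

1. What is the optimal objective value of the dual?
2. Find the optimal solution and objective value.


1. 73
2. p = 7, q = 5, z = 73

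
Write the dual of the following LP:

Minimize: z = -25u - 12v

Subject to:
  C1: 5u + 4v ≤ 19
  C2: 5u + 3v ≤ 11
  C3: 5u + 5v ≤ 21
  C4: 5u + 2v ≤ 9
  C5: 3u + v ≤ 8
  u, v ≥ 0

Primal min cᵀx s.t. Ax ≤ b, x ≥ 0  →  Dual max −bᵀy s.t. Aᵀy ≥ −c, y ≥ 0.

Maximize: z = -19y1 - 11y2 - 21y3 - 9y4 - 8y5

Subject to:
  5y1 + 5y2 + 5y3 + 5y4 + 3y5 ≥ 25
  4y1 + 3y2 + 5y3 + 2y4 + y5 ≥ 12
  y1, y2, y3, y4, y5 ≥ 0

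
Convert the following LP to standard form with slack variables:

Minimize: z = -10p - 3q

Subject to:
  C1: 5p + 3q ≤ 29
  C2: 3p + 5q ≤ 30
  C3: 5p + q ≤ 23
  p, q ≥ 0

min z = -10p - 3q

s.t.
  5p + 3q + s1 = 29
  3p + 5q + s2 = 30
  5p + q + s3 = 23
  p, q, s1, s2, s3 ≥ 0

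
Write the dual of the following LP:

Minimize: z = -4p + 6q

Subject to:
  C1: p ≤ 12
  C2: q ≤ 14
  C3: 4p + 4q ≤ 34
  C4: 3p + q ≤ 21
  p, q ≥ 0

Primal min cᵀx s.t. Ax ≤ b, x ≥ 0  →  Dual max −bᵀy s.t. Aᵀy ≥ −c, y ≥ 0.

Maximize: z = -12y1 - 14y2 - 34y3 - 21y4

Subject to:
  y1 + 4y3 + 3y4 ≥ 4
  y2 + 4y3 + y4 ≥ -6
  y1, y2, y3, y4 ≥ 0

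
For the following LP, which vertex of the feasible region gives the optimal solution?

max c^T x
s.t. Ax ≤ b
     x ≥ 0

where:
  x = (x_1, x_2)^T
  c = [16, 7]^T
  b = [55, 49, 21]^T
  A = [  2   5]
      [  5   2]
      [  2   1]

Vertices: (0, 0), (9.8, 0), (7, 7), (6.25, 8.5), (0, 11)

Evaluate the objective at each vertex of the feasible region:
  z(0, 0) = 0
  z(9.8, 0) = 156.8
  z(7, 7) = 161  ←
  z(6.25, 8.5) = 159.5
  z(0, 11) = 77
The maximum is at x_1 = 7, x_2 = 7.

(7, 7)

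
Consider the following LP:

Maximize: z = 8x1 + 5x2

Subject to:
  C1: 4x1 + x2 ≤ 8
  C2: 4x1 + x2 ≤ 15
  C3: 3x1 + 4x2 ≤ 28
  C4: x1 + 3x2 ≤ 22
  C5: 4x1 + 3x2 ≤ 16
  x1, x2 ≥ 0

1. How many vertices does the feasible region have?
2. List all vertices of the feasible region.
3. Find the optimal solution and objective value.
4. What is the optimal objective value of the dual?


1. 4
2. (0, 0), (2, 0), (1, 4), (0, 5.333)
3. x1 = 1, x2 = 4, z = 28
4. 28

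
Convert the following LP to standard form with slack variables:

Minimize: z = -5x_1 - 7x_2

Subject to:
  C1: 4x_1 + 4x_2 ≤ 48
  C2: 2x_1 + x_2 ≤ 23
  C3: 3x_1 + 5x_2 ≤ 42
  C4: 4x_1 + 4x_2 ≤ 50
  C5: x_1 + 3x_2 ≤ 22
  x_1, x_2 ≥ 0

min z = -5x_1 - 7x_2

s.t.
  4x_1 + 4x_2 + s1 = 48
  2x_1 + x_2 + s2 = 23
  3x_1 + 5x_2 + s3 = 42
  4x_1 + 4x_2 + s4 = 50
  x_1 + 3x_2 + s5 = 22
  x_1, x_2, s1, s2, s3, s4, s5 ≥ 0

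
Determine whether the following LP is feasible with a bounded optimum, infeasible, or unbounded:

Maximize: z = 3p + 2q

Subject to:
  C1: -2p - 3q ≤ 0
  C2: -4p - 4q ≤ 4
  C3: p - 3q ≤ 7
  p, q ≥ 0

Unbounded (objective can increase without bound)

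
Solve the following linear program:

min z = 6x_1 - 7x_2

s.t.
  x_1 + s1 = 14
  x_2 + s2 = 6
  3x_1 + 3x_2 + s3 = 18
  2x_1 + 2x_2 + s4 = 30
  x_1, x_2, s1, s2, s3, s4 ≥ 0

Evaluate the objective at each vertex of the feasible region:
  z(0, 0) = 0
  z(6, 0) = 36
  z(0, 6) = -42  ←
The minimum is at x_1 = 0, x_2 = 6.

x_1 = 0, x_2 = 6, z = -42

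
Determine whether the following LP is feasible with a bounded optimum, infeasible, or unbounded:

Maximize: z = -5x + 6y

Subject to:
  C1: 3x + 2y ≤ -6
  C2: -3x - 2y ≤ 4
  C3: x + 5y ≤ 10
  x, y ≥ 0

Infeasible (no feasible solution exists)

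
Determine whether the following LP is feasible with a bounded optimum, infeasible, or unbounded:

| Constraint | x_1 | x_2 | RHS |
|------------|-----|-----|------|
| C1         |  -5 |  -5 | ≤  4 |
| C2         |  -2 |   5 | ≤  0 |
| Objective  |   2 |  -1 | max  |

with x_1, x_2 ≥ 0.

Unbounded (objective can increase without bound)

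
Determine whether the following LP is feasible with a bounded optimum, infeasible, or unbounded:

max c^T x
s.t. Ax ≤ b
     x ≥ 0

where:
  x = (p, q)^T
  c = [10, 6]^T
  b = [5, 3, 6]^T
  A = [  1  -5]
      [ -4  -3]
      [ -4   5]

Unbounded (objective can increase without bound)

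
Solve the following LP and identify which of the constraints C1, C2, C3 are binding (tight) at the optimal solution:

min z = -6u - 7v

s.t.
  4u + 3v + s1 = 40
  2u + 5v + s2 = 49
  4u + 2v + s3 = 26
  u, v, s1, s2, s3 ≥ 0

At u = 2, v = 9, compute slack b - a·x for each constraint:
  C1: 40 − 35 = 5  (slack)
  C2: 49 − 49 = 0  (binding)
  C3: 26 − 26 = 0  (binding)

Optimal: u = 2, v = 9
Binding: C2, C3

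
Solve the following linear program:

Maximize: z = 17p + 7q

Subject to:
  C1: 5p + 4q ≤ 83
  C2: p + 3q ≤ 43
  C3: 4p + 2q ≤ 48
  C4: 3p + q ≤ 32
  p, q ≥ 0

Evaluate the objective at each vertex of the feasible region:
  z(0, 0) = 0
  z(10.67, 0) = 181.3
  z(8, 8) = 192  ←
  z(5.8, 12.4) = 185.4
  z(0, 14.33) = 100.3
The maximum is at p = 8, q = 8.

p = 8, q = 8, z = 192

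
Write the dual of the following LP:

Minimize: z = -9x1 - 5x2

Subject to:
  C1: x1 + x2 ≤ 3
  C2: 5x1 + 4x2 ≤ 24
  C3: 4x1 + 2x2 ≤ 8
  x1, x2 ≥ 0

Primal min cᵀx s.t. Ax ≤ b, x ≥ 0  →  Dual max −bᵀy s.t. Aᵀy ≥ −c, y ≥ 0.

Maximize: z = -3y1 - 24y2 - 8y3

Subject to:
  y1 + 5y2 + 4y3 ≥ 9
  y1 + 4y2 + 2y3 ≥ 5
  y1, y2, y3 ≥ 0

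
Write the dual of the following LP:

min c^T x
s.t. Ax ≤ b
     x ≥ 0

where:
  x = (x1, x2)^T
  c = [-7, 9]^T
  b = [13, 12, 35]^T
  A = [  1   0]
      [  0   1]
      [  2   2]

Primal min cᵀx s.t. Ax ≤ b, x ≥ 0  →  Dual max −bᵀy s.t. Aᵀy ≥ −c, y ≥ 0.

Maximize: z = -13y1 - 12y2 - 35y3

Subject to:
  y1 + 2y3 ≥ 7
  y2 + 2y3 ≥ -9
  y1, y2, y3 ≥ 0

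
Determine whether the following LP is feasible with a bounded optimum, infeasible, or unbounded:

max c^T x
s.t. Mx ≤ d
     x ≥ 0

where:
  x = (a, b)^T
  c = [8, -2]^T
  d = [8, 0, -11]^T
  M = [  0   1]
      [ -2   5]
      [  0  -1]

Infeasible (no feasible solution exists)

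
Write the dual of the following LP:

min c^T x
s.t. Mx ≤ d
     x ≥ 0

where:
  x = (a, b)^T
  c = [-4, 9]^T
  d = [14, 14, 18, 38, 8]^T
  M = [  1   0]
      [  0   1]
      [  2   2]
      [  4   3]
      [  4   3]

Primal min cᵀx s.t. Ax ≤ b, x ≥ 0  →  Dual max −bᵀy s.t. Aᵀy ≥ −c, y ≥ 0.

Maximize: z = -14y1 - 14y2 - 18y3 - 38y4 - 8y5

Subject to:
  y1 + 2y3 + 4y4 + 4y5 ≥ 4
  y2 + 2y3 + 3y4 + 3y5 ≥ -9
  y1, y2, y3, y4, y5 ≥ 0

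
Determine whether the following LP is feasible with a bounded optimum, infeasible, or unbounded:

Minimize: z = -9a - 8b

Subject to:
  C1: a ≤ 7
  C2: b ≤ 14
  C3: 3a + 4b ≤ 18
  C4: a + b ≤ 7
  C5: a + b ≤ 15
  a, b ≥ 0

Feasible with a bounded optimal solution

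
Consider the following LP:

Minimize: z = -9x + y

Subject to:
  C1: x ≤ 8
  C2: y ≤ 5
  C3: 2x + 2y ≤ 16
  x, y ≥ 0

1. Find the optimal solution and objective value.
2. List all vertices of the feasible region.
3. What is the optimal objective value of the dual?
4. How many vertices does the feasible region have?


1. x = 8, y = 0, z = -72
2. (0, 0), (8, 0), (3, 5), (0, 5)
3. -72
4. 4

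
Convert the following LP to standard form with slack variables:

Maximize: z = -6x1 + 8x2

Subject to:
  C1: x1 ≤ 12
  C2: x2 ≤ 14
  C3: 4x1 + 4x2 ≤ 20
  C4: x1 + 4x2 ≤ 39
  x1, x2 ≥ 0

max z = -6x1 + 8x2

s.t.
  x1 + s1 = 12
  x2 + s2 = 14
  4x1 + 4x2 + s3 = 20
  x1 + 4x2 + s4 = 39
  x1, x2, s1, s2, s3, s4 ≥ 0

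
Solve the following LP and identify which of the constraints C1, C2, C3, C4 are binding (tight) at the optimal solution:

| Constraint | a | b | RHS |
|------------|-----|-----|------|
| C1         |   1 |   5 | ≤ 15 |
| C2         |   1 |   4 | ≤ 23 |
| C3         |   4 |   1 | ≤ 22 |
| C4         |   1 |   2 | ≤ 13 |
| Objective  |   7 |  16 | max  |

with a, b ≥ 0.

At a = 5, b = 2, compute slack b - a·x for each constraint:
  C1: 15 − 15 = 0  (binding)
  C2: 23 − 13 = 10  (slack)
  C3: 22 − 22 = 0  (binding)
  C4: 13 − 9 = 4  (slack)

Optimal: a = 5, b = 2
Binding: C1, C3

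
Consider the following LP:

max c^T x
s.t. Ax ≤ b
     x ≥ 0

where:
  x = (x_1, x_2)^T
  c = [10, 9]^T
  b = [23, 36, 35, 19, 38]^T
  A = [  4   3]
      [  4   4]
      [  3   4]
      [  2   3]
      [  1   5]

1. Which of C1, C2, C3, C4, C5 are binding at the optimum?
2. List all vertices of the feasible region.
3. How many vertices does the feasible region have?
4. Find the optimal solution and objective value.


1. C1, C4
2. (0, 0), (5.75, 0), (2, 5), (0, 6.333)
3. 4
4. x_1 = 2, x_2 = 5, z = 65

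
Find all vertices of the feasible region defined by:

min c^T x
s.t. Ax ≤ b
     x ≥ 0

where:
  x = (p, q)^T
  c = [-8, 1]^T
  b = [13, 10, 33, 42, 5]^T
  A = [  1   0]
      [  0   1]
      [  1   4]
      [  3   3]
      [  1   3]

(0, 0), (5, 0), (0, 1.667)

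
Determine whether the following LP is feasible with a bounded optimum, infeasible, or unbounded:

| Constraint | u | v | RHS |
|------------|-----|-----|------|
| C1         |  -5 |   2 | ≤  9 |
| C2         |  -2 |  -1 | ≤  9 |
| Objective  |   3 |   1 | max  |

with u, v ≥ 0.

Unbounded (objective can increase without bound)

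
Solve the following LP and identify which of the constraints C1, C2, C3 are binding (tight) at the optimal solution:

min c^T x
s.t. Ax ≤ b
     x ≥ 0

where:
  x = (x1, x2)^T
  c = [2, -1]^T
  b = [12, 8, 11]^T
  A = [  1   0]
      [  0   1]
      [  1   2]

At x1 = 0, x2 = 5.5, compute slack b - a·x for each constraint:
  C1: 12 − 0 = 12  (slack)
  C2: 8 − 5.5 = 2.5  (slack)
  C3: 11 − 11 = 0  (binding)

Optimal: x1 = 0, x2 = 5.5
Binding: C3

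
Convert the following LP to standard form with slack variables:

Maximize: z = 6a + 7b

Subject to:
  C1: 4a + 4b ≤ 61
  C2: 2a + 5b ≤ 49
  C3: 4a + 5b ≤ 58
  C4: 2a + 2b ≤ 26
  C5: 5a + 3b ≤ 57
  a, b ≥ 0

max z = 6a + 7b

s.t.
  4a + 4b + s1 = 61
  2a + 5b + s2 = 49
  4a + 5b + s3 = 58
  2a + 2b + s4 = 26
  5a + 3b + s5 = 57
  a, b, s1, s2, s3, s4, s5 ≥ 0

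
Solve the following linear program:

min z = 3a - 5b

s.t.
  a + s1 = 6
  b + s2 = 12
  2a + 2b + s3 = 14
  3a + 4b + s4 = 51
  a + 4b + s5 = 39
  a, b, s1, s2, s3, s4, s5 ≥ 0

Evaluate the objective at each vertex of the feasible region:
  z(0, 0) = 0
  z(6, 0) = 18
  z(6, 1) = 13
  z(0, 7) = -35  ←
The minimum is at a = 0, b = 7.

a = 0, b = 7, z = -35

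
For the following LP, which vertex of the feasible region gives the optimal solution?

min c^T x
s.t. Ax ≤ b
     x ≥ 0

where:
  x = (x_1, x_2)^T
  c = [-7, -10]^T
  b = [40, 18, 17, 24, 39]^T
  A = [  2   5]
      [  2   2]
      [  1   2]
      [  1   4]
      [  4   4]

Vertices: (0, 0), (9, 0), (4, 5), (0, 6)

Evaluate the objective at each vertex of the feasible region:
  z(0, 0) = 0
  z(9, 0) = -63
  z(4, 5) = -78  ←
  z(0, 6) = -60
The minimum is at x_1 = 4, x_2 = 5.

(4, 5)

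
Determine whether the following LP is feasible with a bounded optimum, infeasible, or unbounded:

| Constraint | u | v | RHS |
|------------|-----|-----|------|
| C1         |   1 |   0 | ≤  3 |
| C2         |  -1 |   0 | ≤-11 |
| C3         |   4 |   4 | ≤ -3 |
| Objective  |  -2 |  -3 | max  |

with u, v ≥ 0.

Infeasible (no feasible solution exists)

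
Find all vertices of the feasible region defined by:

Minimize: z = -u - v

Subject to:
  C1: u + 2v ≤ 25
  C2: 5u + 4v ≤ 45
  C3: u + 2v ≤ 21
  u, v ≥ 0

(0, 0), (9, 0), (1, 10), (0, 10.5)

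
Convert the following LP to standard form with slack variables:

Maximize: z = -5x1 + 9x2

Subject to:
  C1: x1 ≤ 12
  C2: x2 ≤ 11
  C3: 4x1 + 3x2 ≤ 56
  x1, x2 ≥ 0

max z = -5x1 + 9x2

s.t.
  x1 + s1 = 12
  x2 + s2 = 11
  4x1 + 3x2 + s3 = 56
  x1, x2, s1, s2, s3 ≥ 0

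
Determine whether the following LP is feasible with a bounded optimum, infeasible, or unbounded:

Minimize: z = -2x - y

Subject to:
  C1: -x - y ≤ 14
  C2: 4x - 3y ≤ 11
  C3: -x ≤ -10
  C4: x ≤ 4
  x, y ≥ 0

Infeasible (no feasible solution exists)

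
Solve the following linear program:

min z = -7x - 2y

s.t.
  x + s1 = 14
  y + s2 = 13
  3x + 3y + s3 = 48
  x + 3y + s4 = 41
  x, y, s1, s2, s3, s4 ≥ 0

Evaluate the objective at each vertex of the feasible region:
  z(0, 0) = 0
  z(14, 0) = -98
  z(14, 2) = -102  ←
  z(3.5, 12.5) = -49.5
  z(2, 13) = -40
  z(0, 13) = -26
The minimum is at x = 14, y = 2.

x = 14, y = 2, z = -102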